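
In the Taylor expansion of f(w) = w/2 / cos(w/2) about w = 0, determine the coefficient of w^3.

1/16

Divide the numerator series by the denominator series (power-series long division).
f(0) = 0
f′(0) = 1/2
f′′(0) = 0
f′′′(0) = 3/8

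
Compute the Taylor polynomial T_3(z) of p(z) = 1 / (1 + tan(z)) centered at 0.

-4*z^3/3 + z^2 - z + 1

Use the geometric series for the reciprocal, then substitute.
p(0) = 1
p′(0) = -1
p′′(0) = 2
p′′′(0) = -8
Dividing each by k! gives the coefficients c_0, ..., c_3.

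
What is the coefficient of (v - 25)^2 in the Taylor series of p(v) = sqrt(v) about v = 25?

-1/1000

p(25) = 5
p′(25) = 1/10
p′′(25) = -1/500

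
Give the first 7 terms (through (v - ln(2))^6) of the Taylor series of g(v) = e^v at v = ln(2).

Differentiate repeatedly and evaluate at the center.
[(v - ln(2))^0] = 2;  [(v - ln(2))^1] = 2;  [(v - ln(2))^2] = 1;  [(v - ln(2))^3] = 1/3;  [(v - ln(2))^4] = 1/12;  [(v - ln(2))^5] = 1/60;  [(v - ln(2))^6] = 1/360.

(v - ln(2))^6/360 + (v - ln(2))^5/60 + (v - ln(2))^4/12 + (v - ln(2))^3/3 + (v - ln(2))^2 + 2*(v - ln(2)) + 2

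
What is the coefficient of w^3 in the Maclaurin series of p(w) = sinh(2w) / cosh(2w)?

Divide the numerator series by the denominator series (power-series long division).
p(0) = 0
p′(0) = 2
p′′(0) = 0
p′′′(0) = -16

-8/3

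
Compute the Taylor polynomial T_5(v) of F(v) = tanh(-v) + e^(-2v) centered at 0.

Expand each term separately and add.
[v^0] = 1;  [v^1] = -3;  [v^2] = 2;  [v^3] = -1;  [v^4] = 2/3;  [v^5] = -2/5.

-2*v^5/5 + 2*v^4/3 - v^3 + 2*v^2 - 3*v + 1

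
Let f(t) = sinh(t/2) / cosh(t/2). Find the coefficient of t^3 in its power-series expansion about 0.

-1/24

Write the quotient as an unknown series and match coefficients against numerator = denominator · series.
[t^0] = 0;  [t^1] = 1/2;  [t^2] = 0;  [t^3] = -1/24.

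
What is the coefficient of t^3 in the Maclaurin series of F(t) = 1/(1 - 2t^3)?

Compute the successive derivatives at the expansion point and divide by k!.
F(0) = 1
F′(0) = 0
F′′(0) = 0
F′′′(0) = 12

2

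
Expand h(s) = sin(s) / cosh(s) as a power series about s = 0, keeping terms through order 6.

Write the quotient as an unknown series and match coefficients against numerator = denominator · series.
[s^0] = 0;  [s^1] = 1;  [s^2] = 0;  [s^3] = -2/3;  [s^4] = 0;  [s^5] = 3/10;  [s^6] = 0.

3*s^5/10 - 2*s^3/3 + s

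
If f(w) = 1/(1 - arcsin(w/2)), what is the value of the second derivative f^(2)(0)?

Plug the Maclaurin series of the inner function into that of the outer and collect terms.
From the series, [w^2] f = 1/4; multiply by 2! = 2 to get 1/2.

1/2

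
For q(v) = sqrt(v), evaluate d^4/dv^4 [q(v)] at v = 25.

-3/250000

The coefficient of (v - 25)^4 in the expansion is -1/2000000, so q^(4)(25) = 4! * (-1/2000000) = -3/250000.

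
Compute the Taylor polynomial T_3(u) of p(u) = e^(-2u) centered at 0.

-4*u^3/3 + 2*u^2 - 2*u + 1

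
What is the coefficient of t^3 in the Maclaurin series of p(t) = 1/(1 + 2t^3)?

Compute the successive derivatives at the expansion point and divide by k!.
p(0) = 1
p′(0) = 0
p′′(0) = 0
p′′′(0) = -12
So c_3 = p′′′(0)/3! = -2.

-2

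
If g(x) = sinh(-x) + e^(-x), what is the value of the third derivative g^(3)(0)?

-2

Expand each term separately and add.
The coefficient of x^3 in the expansion is -1/3, so g′′′(0) = 3! * (-1/3) = -2.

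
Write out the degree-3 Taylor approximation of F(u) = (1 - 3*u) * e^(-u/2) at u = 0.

-19*u^3/48 + 13*u^2/8 - 7*u/2 + 1

Multiply each power in the prefactor through the base expansion.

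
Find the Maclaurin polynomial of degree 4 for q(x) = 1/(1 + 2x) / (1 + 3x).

211*x^4 - 65*x^3 + 19*x^2 - 5*x + 1

Multiply the two series term by term and collect like powers.
q(0) = 1
q′(0) = -5
q′′(0) = 38
q′′′(0) = -390
q^(4)(0) = 5064
Then c_k = q^(k)(0)/k! gives each Taylor coefficient.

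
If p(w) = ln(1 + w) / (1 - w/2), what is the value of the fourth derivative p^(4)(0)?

-2

Expand each factor separately, then convolve coefficients.
The coefficient of w^4 in the expansion is -1/12, so p^(4)(0) = 4! * (-1/12) = -2.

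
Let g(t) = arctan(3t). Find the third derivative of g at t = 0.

-54

Compute the successive derivatives at the expansion point and divide by k!.
The coefficient of t^3 in the expansion is -9, so g′′′(0) = 3! * (-9) = -54.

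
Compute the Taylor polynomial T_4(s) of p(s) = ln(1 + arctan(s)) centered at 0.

s^4/12 - s^2/2 + s

Substitute the inner expansion into the outer series and collect powers.
p(0) = 0
p′(0) = 1
p′′(0) = -1
p′′′(0) = 0
p^(4)(0) = 2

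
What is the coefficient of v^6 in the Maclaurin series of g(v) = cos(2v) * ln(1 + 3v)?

Write out both Maclaurin series and multiply, keeping only the needed powers.
g(0) = 0
g′(0) = 3
g′′(0) = -9
g′′′(0) = 18
g^(4)(0) = -270
g^(5)(0) = 3912
g^(6)(0) = -60480
So c_6 = g^(6)(0)/6! = -84.

-84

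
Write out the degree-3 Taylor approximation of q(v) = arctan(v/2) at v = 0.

-v^3/24 + v/2

Compute the successive derivatives at the expansion point and divide by k!.
q(0) = 0
q′(0) = 1/2
q′′(0) = 0
q′′′(0) = -1/4
The Taylor polynomial is Σ q^(k)(0)/k! · v^k.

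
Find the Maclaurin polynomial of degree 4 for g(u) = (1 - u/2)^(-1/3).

g(0) = 1
g′(0) = 1/6
g′′(0) = 1/9
g′′′(0) = 7/54
g^(4)(0) = 35/162

35*u^4/3888 + 7*u^3/324 + u^2/18 + u/6 + 1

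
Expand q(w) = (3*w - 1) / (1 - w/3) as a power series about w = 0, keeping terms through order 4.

8*w^4/81 + 8*w^3/27 + 8*w^2/9 + 8*w/3 - 1

Shift and add copies of the series according to the polynomial's terms.
[w^0] = -1;  [w^1] = 8/3;  [w^2] = 8/9;  [w^3] = 8/27;  [w^4] = 8/81.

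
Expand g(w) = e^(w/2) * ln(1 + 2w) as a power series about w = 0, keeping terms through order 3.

Take the Cauchy product of the two expansions.
g(0) = 0
g′(0) = 2
g′′(0) = -2
g′′′(0) = 23/2
Then c_k = g^(k)(0)/k! gives each Taylor coefficient.

23*w^3/12 - w^2 + 2*w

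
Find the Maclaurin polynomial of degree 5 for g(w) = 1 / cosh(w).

5*w^4/24 - w^2/2 + 1

Write the quotient as an unknown series and match coefficients against numerator = denominator · series.
g(0) = 1
g′(0) = 0
g′′(0) = -1
g′′′(0) = 0
g^(4)(0) = 5
g^(5)(0) = 0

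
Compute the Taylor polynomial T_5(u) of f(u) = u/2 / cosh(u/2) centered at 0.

Write the quotient as an unknown series and match coefficients against numerator = denominator · series.

5*u^5/768 - u^3/16 + u/2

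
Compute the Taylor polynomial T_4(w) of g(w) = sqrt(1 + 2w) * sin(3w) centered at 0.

-3*w^4 - 6*w^3 + 3*w^2 + 3*w

Expand each factor separately, then convolve coefficients.
g(0) = 0
g′(0) = 3
g′′(0) = 6
g′′′(0) = -36
g^(4)(0) = -72
Dividing each by k! gives the coefficients c_0, ..., c_4.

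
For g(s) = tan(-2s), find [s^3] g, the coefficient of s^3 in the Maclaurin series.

g(0) = 0
g′(0) = -2
g′′(0) = 0
g′′′(0) = -16

-8/3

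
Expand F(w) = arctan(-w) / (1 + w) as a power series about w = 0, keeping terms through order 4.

2*w^4/3 - 2*w^3/3 + w^2 - w

Take the Cauchy product of the two expansions.
F(0) = 0
F′(0) = -1
F′′(0) = 2
F′′′(0) = -4
F^(4)(0) = 16
The Taylor polynomial is Σ F^(k)(0)/k! · w^k.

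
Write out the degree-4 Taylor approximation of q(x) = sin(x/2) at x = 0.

-x^3/48 + x/2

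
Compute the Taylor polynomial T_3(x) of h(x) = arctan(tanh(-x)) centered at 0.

2*x^3/3 - x

Let u equal the inner series; expand the outer function in u and truncate.
h(0) = 0
h′(0) = -1
h′′(0) = 0
h′′′(0) = 4
The Taylor polynomial is Σ h^(k)(0)/k! · x^k.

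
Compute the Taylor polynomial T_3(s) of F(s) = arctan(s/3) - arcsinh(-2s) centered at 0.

-109*s^3/81 + 7*s/3

Add the two expansions coefficient-wise.
[s^0] = 0;  [s^1] = 7/3;  [s^2] = 0;  [s^3] = -109/81.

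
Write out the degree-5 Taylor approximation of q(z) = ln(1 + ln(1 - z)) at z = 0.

Compose series: expand the inner function first, then feed it into the outer expansion.
q(0) = 0
q′(0) = -1
q′′(0) = -2
q′′′(0) = -7
q^(4)(0) = -35
q^(5)(0) = -228

-19*z^5/10 - 35*z^4/24 - 7*z^3/6 - z^2 - z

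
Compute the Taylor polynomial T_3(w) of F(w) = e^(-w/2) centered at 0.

-w^3/48 + w^2/8 - w/2 + 1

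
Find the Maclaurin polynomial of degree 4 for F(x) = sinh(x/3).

x^3/162 + x/3

F(0) = 0
F′(0) = 1/3
F′′(0) = 0
F′′′(0) = 1/27
F^(4)(0) = 0
Then c_k = F^(k)(0)/k! gives each Taylor coefficient.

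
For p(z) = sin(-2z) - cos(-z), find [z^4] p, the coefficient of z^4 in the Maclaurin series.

Add the two expansions coefficient-wise.

-1/24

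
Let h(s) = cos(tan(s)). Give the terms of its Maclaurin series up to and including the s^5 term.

-7*s^4/24 - s^2/2 + 1

Let u equal the inner series; expand the outer function in u and truncate.
[s^0] = 1;  [s^1] = 0;  [s^2] = -1/2;  [s^3] = 0;  [s^4] = -7/24;  [s^5] = 0.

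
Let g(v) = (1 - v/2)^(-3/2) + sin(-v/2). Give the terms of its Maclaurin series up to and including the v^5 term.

10363*v^5/122880 + 315*v^4/2048 + 113*v^3/384 + 15*v^2/32 + v/4 + 1

Expand each term separately and add.
g(0) = 1
g′(0) = 1/4
g′′(0) = 15/16
g′′′(0) = 113/64
g^(4)(0) = 945/256
g^(5)(0) = 10363/1024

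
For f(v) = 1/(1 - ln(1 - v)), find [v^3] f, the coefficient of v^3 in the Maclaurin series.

Substitute the inner expansion into the outer series and collect powers.

-1/3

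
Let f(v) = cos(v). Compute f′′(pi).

Use the known series and substitute for the argument.
The coefficient of (v - pi)^2 in the expansion is 1/2, so f′′(pi) = 2! * (1/2) = 1.

1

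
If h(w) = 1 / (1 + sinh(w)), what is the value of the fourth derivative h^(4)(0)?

Expand as Σ (-1)^k u^k with u equal to the inner function's series.
From the series, [w^4] h = 4/3; multiply by 4! = 24 to get 32.

32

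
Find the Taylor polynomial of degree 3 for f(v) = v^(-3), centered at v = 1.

-10*(v - 1)^3 + 6*(v - 1)^2 - 3*(v - 1) + 1

Differentiate repeatedly and evaluate at the center.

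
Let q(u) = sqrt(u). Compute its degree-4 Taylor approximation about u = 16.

-5*(u - 16)^4/2097152 + (u - 16)^3/16384 - (u - 16)^2/512 + (u - 16)/8 + 4

[(u - 16)^0] = 4;  [(u - 16)^1] = 1/8;  [(u - 16)^2] = -1/512;  [(u - 16)^3] = 1/16384;  [(u - 16)^4] = -5/2097152.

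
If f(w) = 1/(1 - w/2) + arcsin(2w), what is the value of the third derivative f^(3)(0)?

Expand each term separately and add.
From the series, [w^3] f = 35/24; multiply by 3! = 6 to get 35/4.

35/4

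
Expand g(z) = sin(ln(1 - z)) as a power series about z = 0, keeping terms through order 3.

Let u equal the inner series; expand the outer function in u and truncate.
g(0) = 0
g′(0) = -1
g′′(0) = -1
g′′′(0) = -1
Dividing each by k! gives the coefficients c_0, ..., c_3.

-z^3/6 - z^2/2 - z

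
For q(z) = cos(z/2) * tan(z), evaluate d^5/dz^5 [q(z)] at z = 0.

181/16

Multiply the two series term by term and collect like powers.
The coefficient of z^5 in the expansion is 181/1920, so q^(5)(0) = 5! * (181/1920) = 181/16.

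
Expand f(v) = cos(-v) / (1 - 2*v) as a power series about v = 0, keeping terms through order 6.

Multiply the numerator's expansion by the denominator's geometric series.
f(0) = 1
f′(0) = 2
f′′(0) = 7
f′′′(0) = 42
f^(4)(0) = 337
f^(5)(0) = 3370
f^(6)(0) = 40439
Then c_k = f^(k)(0)/k! gives each Taylor coefficient.

40439*v^6/720 + 337*v^5/12 + 337*v^4/24 + 7*v^3 + 7*v^2/2 + 2*v + 1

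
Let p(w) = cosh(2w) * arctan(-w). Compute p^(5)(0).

Write out both Maclaurin series and multiply, keeping only the needed powers.
The coefficient of w^5 in the expansion is -1/5, so p^(5)(0) = 5! * (-1/5) = -24.

-24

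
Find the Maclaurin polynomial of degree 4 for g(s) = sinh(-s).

[s^0] = 0;  [s^1] = -1;  [s^2] = 0;  [s^3] = -1/6;  [s^4] = 0.

-s^3/6 - s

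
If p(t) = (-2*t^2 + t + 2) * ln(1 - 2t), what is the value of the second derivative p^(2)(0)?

Shift and add copies of the series according to the polynomial's terms.
From the series, [t^2] p = -6; multiply by 2! = 2 to get -12.

-12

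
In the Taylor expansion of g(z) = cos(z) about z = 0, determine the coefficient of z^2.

g(0) = 1
g′(0) = 0
g′′(0) = -1
The Taylor polynomial is Σ g^(k)(0)/k! · z^k.

-1/2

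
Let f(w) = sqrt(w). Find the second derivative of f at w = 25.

-1/500

The coefficient of (w - 25)^2 in the expansion is -1/1000, so f′′(25) = 2! * (-1/1000) = -1/500.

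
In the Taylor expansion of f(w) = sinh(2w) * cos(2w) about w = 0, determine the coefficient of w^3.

-8/3

Write out both Maclaurin series and multiply, keeping only the needed powers.
So c_3 = f′′′(0)/3! = -8/3.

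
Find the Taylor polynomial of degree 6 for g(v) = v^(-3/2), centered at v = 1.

3003*(v - 1)^6/1024 - 693*(v - 1)^5/256 + 315*(v - 1)^4/128 - 35*(v - 1)^3/16 + 15*(v - 1)^2/8 - 3*(v - 1)/2 + 1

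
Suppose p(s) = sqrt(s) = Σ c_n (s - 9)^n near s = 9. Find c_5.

7/5038848

p(9) = 3
p′(9) = 1/6
p′′(9) = -1/108
p′′′(9) = 1/648
p^(4)(9) = -5/11664
p^(5)(9) = 35/209952
So c_5 = p^(5)(9)/5! = 7/5038848.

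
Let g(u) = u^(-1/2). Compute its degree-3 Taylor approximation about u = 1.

-5*(u - 1)^3/16 + 3*(u - 1)^2/8 - (u - 1)/2 + 1

Apply the Taylor formula c_k = f^(k)(a)/k!.
[(u - 1)^0] = 1;  [(u - 1)^1] = -1/2;  [(u - 1)^2] = 3/8;  [(u - 1)^3] = -5/16.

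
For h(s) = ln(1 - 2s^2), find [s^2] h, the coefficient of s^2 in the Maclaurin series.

Compute the successive derivatives at the expansion point and divide by k!.
h(0) = 0
h′(0) = 0
h′′(0) = -4
So c_2 = h′′(0)/2! = -2.

-2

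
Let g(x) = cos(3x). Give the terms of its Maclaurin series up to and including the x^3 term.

1 - 9*x^2/2

g(0) = 1
g′(0) = 0
g′′(0) = -9
g′′′(0) = 0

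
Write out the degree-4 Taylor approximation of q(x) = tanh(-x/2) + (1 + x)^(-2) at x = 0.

5*x^4 - 95*x^3/24 + 3*x^2 - 5*x/2 + 1

Combine the two series term by term.
q(0) = 1
q′(0) = -5/2
q′′(0) = 6
q′′′(0) = -95/4
q^(4)(0) = 120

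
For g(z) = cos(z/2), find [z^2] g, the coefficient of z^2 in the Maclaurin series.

-1/8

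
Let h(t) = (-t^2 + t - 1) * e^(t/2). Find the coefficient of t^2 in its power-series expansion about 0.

-5/8

Distribute the polynomial across the series and collect like powers.
h(0) = -1
h′(0) = 1/2
h′′(0) = -5/4
So c_2 = h′′(0)/2! = -5/8.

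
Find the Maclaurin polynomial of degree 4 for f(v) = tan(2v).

f(0) = 0
f′(0) = 2
f′′(0) = 0
f′′′(0) = 16
f^(4)(0) = 0

8*v^3/3 + 2*v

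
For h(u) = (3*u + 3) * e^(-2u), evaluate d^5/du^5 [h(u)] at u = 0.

144

Shift and add copies of the series according to the polynomial's terms.
The coefficient of u^5 in the expansion is 6/5, so h^(5)(0) = 5! * (6/5) = 144.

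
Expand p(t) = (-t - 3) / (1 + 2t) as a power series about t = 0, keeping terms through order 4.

-40*t^4 + 20*t^3 - 10*t^2 + 5*t - 3

Shift and add copies of the series according to the polynomial's terms.
p(0) = -3
p′(0) = 5
p′′(0) = -20
p′′′(0) = 120
p^(4)(0) = -960
Dividing each by k! gives the coefficients c_0, ..., c_4.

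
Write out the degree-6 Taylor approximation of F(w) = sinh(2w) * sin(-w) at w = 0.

Take the Cauchy product of the two expansions.
F(0) = 0
F′(0) = 0
F′′(0) = -4
F′′′(0) = 0
F^(4)(0) = -24
F^(5)(0) = 0
F^(6)(0) = -44
Dividing each by k! gives the coefficients c_0, ..., c_6.

-11*w^6/180 - w^4 - 2*w^2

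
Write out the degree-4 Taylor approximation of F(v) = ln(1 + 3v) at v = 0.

[v^0] = 0;  [v^1] = 3;  [v^2] = -9/2;  [v^3] = 9;  [v^4] = -81/4.

-81*v^4/4 + 9*v^3 - 9*v^2/2 + 3*v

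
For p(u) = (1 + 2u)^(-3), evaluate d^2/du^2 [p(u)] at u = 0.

48

Use the known series and substitute for the argument.
The coefficient of u^2 in the expansion is 24, so p′′(0) = 2! * (24) = 48.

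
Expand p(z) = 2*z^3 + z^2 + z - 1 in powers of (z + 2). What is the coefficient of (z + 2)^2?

[(z + 2)^0] = -15;  [(z + 2)^1] = 21;  [(z + 2)^2] = -11.

-11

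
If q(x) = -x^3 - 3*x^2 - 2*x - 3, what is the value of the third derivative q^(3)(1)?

-6

Use the known series and substitute for the argument.
From the series, [(x - 1)^3] q = -1; multiply by 3! = 6 to get -6.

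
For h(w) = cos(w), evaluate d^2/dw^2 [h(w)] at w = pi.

Use the known series and substitute for the argument.
The coefficient of (w - pi)^2 in the expansion is 1/2, so h′′(pi) = 2! * (1/2) = 1.

1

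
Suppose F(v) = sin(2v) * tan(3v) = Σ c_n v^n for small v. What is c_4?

14

Write out both Maclaurin series and multiply, keeping only the needed powers.
F(0) = 0
F′(0) = 0
F′′(0) = 12
F′′′(0) = 0
F^(4)(0) = 336
So c_4 = F^(4)(0)/4! = 14.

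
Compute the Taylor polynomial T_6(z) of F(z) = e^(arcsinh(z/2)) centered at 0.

z^6/1024 - z^4/128 + z^2/8 + z/2 + 1

Let u equal the inner series; expand the outer function in u and truncate.
[z^0] = 1;  [z^1] = 1/2;  [z^2] = 1/8;  [z^3] = 0;  [z^4] = -1/128;  [z^5] = 0;  [z^6] = 1/1024.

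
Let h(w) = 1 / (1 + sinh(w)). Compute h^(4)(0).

32

Use the geometric series for the reciprocal, then substitute.
The coefficient of w^4 in the expansion is 4/3, so h^(4)(0) = 4! * (4/3) = 32.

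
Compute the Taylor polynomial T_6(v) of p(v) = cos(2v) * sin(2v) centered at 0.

64*v^5/15 - 16*v^3/3 + 2*v

Expand each factor separately, then convolve coefficients.
[v^0] = 0;  [v^1] = 2;  [v^2] = 0;  [v^3] = -16/3;  [v^4] = 0;  [v^5] = 64/15;  [v^6] = 0.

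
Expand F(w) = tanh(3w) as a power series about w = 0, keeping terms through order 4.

-9*w^3 + 3*w

Apply the Taylor formula c_k = f^(k)(a)/k!.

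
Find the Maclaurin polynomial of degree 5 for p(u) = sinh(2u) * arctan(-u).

-2*u^4/3 - 2*u^2

Write out both Maclaurin series and multiply, keeping only the needed powers.
[u^0] = 0;  [u^1] = 0;  [u^2] = -2;  [u^3] = 0;  [u^4] = -2/3;  [u^5] = 0.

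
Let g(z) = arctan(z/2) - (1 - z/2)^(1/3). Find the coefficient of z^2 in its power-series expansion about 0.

1/36

Expand each term separately and add.
g(0) = -1
g′(0) = 2/3
g′′(0) = 1/18
So c_2 = g′′(0)/2! = 1/36.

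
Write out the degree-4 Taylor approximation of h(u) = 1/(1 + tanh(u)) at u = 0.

u^4/3 - 2*u^3/3 + u^2 - u + 1

Plug the Maclaurin series of the inner function into that of the outer and collect terms.
h(0) = 1
h′(0) = -1
h′′(0) = 2
h′′′(0) = -4
h^(4)(0) = 8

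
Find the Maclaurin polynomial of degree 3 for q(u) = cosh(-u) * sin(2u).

-u^3/3 + 2*u

Expand each factor separately, then convolve coefficients.
q(0) = 0
q′(0) = 2
q′′(0) = 0
q′′′(0) = -2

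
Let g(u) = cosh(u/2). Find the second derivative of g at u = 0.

1/4

Apply the Taylor formula c_k = f^(k)(a)/k!.
The coefficient of u^2 in the expansion is 1/8, so g′′(0) = 2! * (1/8) = 1/4.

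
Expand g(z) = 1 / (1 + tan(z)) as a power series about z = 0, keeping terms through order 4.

5*z^4/3 - 4*z^3/3 + z^2 - z + 1

Use the geometric series for the reciprocal, then substitute.
[z^0] = 1;  [z^1] = -1;  [z^2] = 1;  [z^3] = -4/3;  [z^4] = 5/3.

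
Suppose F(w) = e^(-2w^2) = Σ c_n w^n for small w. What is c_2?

c_2 = F′′(0)/2! = -2.

-2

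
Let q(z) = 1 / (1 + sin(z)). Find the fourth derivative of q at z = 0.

16

Use the geometric series for the reciprocal, then substitute.
The coefficient of z^4 in the expansion is 2/3, so q^(4)(0) = 4! * (2/3) = 16.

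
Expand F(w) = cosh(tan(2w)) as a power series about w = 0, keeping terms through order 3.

Compose series: expand the inner function first, then feed it into the outer expansion.
F(0) = 1
F′(0) = 0
F′′(0) = 4
F′′′(0) = 0

2*w^2 + 1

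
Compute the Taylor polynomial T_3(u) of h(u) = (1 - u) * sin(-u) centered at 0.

u^3/6 + u^2 - u

Shift and add copies of the series according to the polynomial's terms.
h(0) = 0
h′(0) = -1
h′′(0) = 2
h′′′(0) = 1
Dividing each by k! gives the coefficients c_0, ..., c_3.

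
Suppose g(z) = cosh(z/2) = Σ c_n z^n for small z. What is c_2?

g(0) = 1
g′(0) = 0
g′′(0) = 1/4

1/8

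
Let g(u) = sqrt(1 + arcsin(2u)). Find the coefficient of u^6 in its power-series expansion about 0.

-3169/720

Compose series: expand the inner function first, then feed it into the outer expansion.
g(0) = 1
g′(0) = 1
g′′(0) = -1
g′′′(0) = 7
g^(4)(0) = -31
g^(5)(0) = 369
g^(6)(0) = -3169
So c_6 = g^(6)(0)/6! = -3169/720.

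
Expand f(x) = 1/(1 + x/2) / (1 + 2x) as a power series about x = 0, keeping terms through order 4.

Expand each factor separately, then convolve coefficients.
f(0) = 1
f′(0) = -5/2
f′′(0) = 21/2
f′′′(0) = -255/4
f^(4)(0) = 1023/2

341*x^4/16 - 85*x^3/8 + 21*x^2/4 - 5*x/2 + 1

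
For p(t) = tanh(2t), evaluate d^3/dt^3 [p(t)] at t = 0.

-16

The coefficient of t^3 in the expansion is -8/3, so p′′′(0) = 3! * (-8/3) = -16.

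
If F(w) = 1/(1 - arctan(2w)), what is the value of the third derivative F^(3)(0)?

32

Plug the Maclaurin series of the inner function into that of the outer and collect terms.
From the series, [w^3] F = 16/3; multiply by 3! = 6 to get 32.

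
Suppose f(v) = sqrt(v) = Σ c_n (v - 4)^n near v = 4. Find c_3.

c_3 = f′′′(4)/3! = 1/512.

1/512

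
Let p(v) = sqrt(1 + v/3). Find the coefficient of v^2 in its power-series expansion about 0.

-1/72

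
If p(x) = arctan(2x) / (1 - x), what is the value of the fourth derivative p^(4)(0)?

-16

Use 1/(1 - r) = Σ r^k on the denominator, then take the Cauchy product.
From the series, [x^4] p = -2/3; multiply by 4! = 24 to get -16.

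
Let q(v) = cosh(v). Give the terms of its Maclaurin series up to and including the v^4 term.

v^4/24 + v^2/2 + 1

Compute the successive derivatives at the expansion point and divide by k!.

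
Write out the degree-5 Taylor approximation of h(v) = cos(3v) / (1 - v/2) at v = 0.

37*v^5/32 + 37*v^4/16 - 17*v^3/8 - 17*v^2/4 + v/2 + 1

Expand each factor separately, then convolve coefficients.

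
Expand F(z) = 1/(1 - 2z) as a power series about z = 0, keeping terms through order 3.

[z^0] = 1;  [z^1] = 2;  [z^2] = 4;  [z^3] = 8.

8*z^3 + 4*z^2 + 2*z + 1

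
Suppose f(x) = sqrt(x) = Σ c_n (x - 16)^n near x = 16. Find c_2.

-1/512

f(16) = 4
f′(16) = 1/8
f′′(16) = -1/256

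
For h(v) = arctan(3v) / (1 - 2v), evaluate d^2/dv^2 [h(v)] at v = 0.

Take the Cauchy product of the two expansions.
The coefficient of v^2 in the expansion is 6, so h′′(0) = 2! * (6) = 12.

12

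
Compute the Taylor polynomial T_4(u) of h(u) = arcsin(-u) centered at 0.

-u^3/6 - u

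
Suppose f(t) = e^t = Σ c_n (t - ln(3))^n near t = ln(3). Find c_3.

1/2

f(ln(3)) = 3
f′(ln(3)) = 3
f′′(ln(3)) = 3
f′′′(ln(3)) = 3
So c_3 = f′′′(ln(3))/3! = 1/2.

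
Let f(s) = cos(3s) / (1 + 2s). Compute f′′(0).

Multiply the two series term by term and collect like powers.
The coefficient of s^2 in the expansion is -1/2, so f′′(0) = 2! * (-1/2) = -1.

-1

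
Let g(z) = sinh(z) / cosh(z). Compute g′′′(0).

Divide the numerator series by the denominator series (power-series long division).
The coefficient of z^3 in the expansion is -1/3, so g′′′(0) = 3! * (-1/3) = -2.

-2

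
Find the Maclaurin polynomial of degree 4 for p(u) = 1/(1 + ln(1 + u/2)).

11*u^4/48 - 7*u^3/24 + 3*u^2/8 - u/2 + 1

Compose series: expand the inner function first, then feed it into the outer expansion.
p(0) = 1
p′(0) = -1/2
p′′(0) = 3/4
p′′′(0) = -7/4
p^(4)(0) = 11/2
Then c_k = p^(k)(0)/k! gives each Taylor coefficient.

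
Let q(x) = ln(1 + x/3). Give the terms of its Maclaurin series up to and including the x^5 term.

[x^0] = 0;  [x^1] = 1/3;  [x^2] = -1/18;  [x^3] = 1/81;  [x^4] = -1/324;  [x^5] = 1/1215.

x^5/1215 - x^4/324 + x^3/81 - x^2/18 + x/3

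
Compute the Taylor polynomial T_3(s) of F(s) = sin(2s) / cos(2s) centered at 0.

Write the quotient as an unknown series and match coefficients against numerator = denominator · series.
F(0) = 0
F′(0) = 2
F′′(0) = 0
F′′′(0) = 16
Dividing each by k! gives the coefficients c_0, ..., c_3.

8*s^3/3 + 2*s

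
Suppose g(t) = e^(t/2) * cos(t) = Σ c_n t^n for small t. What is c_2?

Write out both Maclaurin series and multiply, keeping only the needed powers.
[t^0] = 1;  [t^1] = 1/2;  [t^2] = -3/8.

-3/8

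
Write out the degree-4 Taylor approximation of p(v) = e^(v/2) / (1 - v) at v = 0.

Write out both Maclaurin series and multiply, keeping only the needed powers.
p(0) = 1
p′(0) = 3/2
p′′(0) = 13/4
p′′′(0) = 79/8
p^(4)(0) = 633/16
Dividing each by k! gives the coefficients c_0, ..., c_4.

211*v^4/128 + 79*v^3/48 + 13*v^2/8 + 3*v/2 + 1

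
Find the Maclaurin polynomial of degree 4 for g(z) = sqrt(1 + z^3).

z^3/2 + 1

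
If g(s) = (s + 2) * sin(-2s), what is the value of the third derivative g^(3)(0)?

16

Multiply each power in the prefactor through the base expansion.
The coefficient of s^3 in the expansion is 8/3, so g′′′(0) = 3! * (8/3) = 16.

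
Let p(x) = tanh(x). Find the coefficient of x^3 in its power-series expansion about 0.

p(0) = 0
p′(0) = 1
p′′(0) = 0
p′′′(0) = -2
So c_3 = p′′′(0)/3! = -1/3.

-1/3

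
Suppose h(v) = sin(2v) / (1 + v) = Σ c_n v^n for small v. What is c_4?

-2/3

Write out both Maclaurin series and multiply, keeping only the needed powers.
[v^0] = 0;  [v^1] = 2;  [v^2] = -2;  [v^3] = 2/3;  [v^4] = -2/3.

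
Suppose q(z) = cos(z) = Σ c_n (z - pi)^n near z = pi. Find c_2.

1/2

Apply the Taylor formula c_k = f^(k)(a)/k!.
q(pi) = -1
q′(pi) = 0
q′′(pi) = 1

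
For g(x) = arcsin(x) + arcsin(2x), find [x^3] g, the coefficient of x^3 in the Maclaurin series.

3/2

Add the two expansions coefficient-wise.
So c_3 = g′′′(0)/3! = 3/2.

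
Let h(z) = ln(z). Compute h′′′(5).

2/125

From the series, [(z - 5)^3] h = 1/375; multiply by 3! = 6 to get 2/125.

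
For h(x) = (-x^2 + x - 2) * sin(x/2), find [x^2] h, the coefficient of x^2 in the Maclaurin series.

Multiply each power in the prefactor through the base expansion.
h(0) = 0
h′(0) = -1
h′′(0) = 1
So c_2 = h′′(0)/2! = 1/2.

1/2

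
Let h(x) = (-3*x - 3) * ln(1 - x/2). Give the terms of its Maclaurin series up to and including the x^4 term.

11*x^4/64 + x^3/2 + 15*x^2/8 + 3*x/2

Shift and add copies of the series according to the polynomial's terms.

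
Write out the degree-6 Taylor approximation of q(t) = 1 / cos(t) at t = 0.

Invert the denominator's series and multiply.
q(0) = 1
q′(0) = 0
q′′(0) = 1
q′′′(0) = 0
q^(4)(0) = 5
q^(5)(0) = 0
q^(6)(0) = 61

61*t^6/720 + 5*t^4/24 + t^2/2 + 1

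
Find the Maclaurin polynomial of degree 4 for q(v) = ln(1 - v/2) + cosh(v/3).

Combine the two series term by term.
[v^0] = 1;  [v^1] = -1/2;  [v^2] = -5/72;  [v^3] = -1/24;  [v^4] = -235/15552.

-235*v^4/15552 - v^3/24 - 5*v^2/72 - v/2 + 1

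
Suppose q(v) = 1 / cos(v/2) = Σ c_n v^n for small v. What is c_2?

1/8

Divide the numerator series by the denominator series (power-series long division).
q(0) = 1
q′(0) = 0
q′′(0) = 1/4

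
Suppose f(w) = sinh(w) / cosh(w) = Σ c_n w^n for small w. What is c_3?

-1/3

Divide the numerator series by the denominator series (power-series long division).
[w^0] = 0;  [w^1] = 1;  [w^2] = 0;  [w^3] = -1/3.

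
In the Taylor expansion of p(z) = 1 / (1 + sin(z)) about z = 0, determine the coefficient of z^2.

1

Expand as Σ (-1)^k u^k with u equal to the inner function's series.
p(0) = 1
p′(0) = -1
p′′(0) = 2
So c_2 = p′′(0)/2! = 1.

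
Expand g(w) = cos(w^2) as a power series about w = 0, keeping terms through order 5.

g(0) = 1
g′(0) = 0
g′′(0) = 0
g′′′(0) = 0
g^(4)(0) = -12
g^(5)(0) = 0

1 - w^4/2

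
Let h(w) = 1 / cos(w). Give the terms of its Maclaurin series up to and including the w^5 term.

Invert the denominator's series and multiply.
h(0) = 1
h′(0) = 0
h′′(0) = 1
h′′′(0) = 0
h^(4)(0) = 5
h^(5)(0) = 0
Then c_k = h^(k)(0)/k! gives each Taylor coefficient.

5*w^4/24 + w^2/2 + 1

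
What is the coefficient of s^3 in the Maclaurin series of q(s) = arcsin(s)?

1/6

[s^0] = 0;  [s^1] = 1;  [s^2] = 0;  [s^3] = 1/6.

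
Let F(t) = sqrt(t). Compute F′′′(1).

3/8

Differentiate repeatedly and evaluate at the center.
The coefficient of (t - 1)^3 in the expansion is 1/16, so F′′′(1) = 3! * (1/16) = 3/8.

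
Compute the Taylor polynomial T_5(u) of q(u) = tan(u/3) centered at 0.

2*u^5/3645 + u^3/81 + u/3

q(0) = 0
q′(0) = 1/3
q′′(0) = 0
q′′′(0) = 2/27
q^(4)(0) = 0
q^(5)(0) = 16/243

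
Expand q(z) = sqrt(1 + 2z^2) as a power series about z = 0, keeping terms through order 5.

-z^4/2 + z^2 + 1

[z^0] = 1;  [z^1] = 0;  [z^2] = 1;  [z^3] = 0;  [z^4] = -1/2;  [z^5] = 0.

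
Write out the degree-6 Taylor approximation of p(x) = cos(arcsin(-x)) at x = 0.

Let u equal the inner series; expand the outer function in u and truncate.
[x^0] = 1;  [x^1] = 0;  [x^2] = -1/2;  [x^3] = 0;  [x^4] = -1/8;  [x^5] = 0;  [x^6] = -1/16.

-x^6/16 - x^4/8 - x^2/2 + 1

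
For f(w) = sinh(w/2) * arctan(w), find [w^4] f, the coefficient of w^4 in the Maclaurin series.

-7/48

Write out both Maclaurin series and multiply, keeping only the needed powers.
[w^0] = 0;  [w^1] = 0;  [w^2] = 1/2;  [w^3] = 0;  [w^4] = -7/48.
So c_4 = f^(4)(0)/4! = -7/48.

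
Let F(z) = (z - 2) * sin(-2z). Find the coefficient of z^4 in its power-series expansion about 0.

4/3

Shift and add copies of the series according to the polynomial's terms.
[z^0] = 0;  [z^1] = 4;  [z^2] = -2;  [z^3] = -8/3;  [z^4] = 4/3.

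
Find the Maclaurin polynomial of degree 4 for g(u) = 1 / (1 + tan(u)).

5*u^4/3 - 4*u^3/3 + u^2 - u + 1

Write 1/(1+u) = 1 - u + u^2 - u^3 + ... and substitute the series for u.
g(0) = 1
g′(0) = -1
g′′(0) = 2
g′′′(0) = -8
g^(4)(0) = 40
Dividing each by k! gives the coefficients c_0, ..., c_4.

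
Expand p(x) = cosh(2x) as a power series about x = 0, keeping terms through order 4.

2*x^4/3 + 2*x^2 + 1

p(0) = 1
p′(0) = 0
p′′(0) = 4
p′′′(0) = 0
p^(4)(0) = 16
Then c_k = p^(k)(0)/k! gives each Taylor coefficient.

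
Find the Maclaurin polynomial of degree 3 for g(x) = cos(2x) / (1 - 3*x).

21*x^3 + 7*x^2 + 3*x + 1

Multiply the numerator's expansion by the denominator's geometric series.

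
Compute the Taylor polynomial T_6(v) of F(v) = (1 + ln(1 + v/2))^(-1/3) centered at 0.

Let u equal the inner series; expand the outer function in u and truncate.
F(0) = 1
F′(0) = -1/6
F′′(0) = 7/36
F′′′(0) = -41/108
F^(4)(0) = 671/648
F^(5)(0) = -7051/1944
F^(6)(0) = 181069/11664

181069*v^6/8398080 - 7051*v^5/233280 + 671*v^4/15552 - 41*v^3/648 + 7*v^2/72 - v/6 + 1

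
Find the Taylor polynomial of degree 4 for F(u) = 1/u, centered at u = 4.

(u - 4)^4/1024 - (u - 4)^3/256 + (u - 4)^2/64 - (u - 4)/16 + 1/4

Compute the successive derivatives at the expansion point and divide by k!.
F(4) = 1/4
F′(4) = -1/16
F′′(4) = 1/32
F′′′(4) = -3/128
F^(4)(4) = 3/128
Dividing each by k! gives the coefficients c_0, ..., c_4.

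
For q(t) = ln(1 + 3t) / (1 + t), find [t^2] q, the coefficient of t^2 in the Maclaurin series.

Write out both Maclaurin series and multiply, keeping only the needed powers.
[t^0] = 0;  [t^1] = 3;  [t^2] = -15/2.

-15/2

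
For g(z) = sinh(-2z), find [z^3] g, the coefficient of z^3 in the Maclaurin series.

-4/3

Differentiate repeatedly and evaluate at the center.
g(0) = 0
g′(0) = -2
g′′(0) = 0
g′′′(0) = -8
So c_3 = g′′′(0)/3! = -4/3.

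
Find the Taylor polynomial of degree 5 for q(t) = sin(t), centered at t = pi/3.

(t - pi/3)^5/240 + sqrt(3)*(t - pi/3)^4/48 - (t - pi/3)^3/12 - sqrt(3)*(t - pi/3)^2/4 + (t - pi/3)/2 + sqrt(3)/2

[(t - pi/3)^0] = sqrt(3)/2;  [(t - pi/3)^1] = 1/2;  [(t - pi/3)^2] = -sqrt(3)/4;  [(t - pi/3)^3] = -1/12;  [(t - pi/3)^4] = sqrt(3)/48;  [(t - pi/3)^5] = 1/240.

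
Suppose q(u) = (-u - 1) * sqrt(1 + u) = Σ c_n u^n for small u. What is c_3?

Shift and add copies of the series according to the polynomial's terms.
So c_3 = q′′′(0)/3! = 1/16.

1/16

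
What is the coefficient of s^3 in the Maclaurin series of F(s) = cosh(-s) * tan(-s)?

-5/6

Multiply the two series term by term and collect like powers.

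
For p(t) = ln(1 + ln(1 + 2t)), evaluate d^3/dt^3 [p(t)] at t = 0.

56

Let u equal the inner series; expand the outer function in u and truncate.
From the series, [t^3] p = 28/3; multiply by 3! = 6 to get 56.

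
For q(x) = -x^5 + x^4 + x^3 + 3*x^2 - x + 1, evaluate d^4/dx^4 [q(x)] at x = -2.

264

The coefficient of (x + 2)^4 in the expansion is 11, so q^(4)(-2) = 4! * (11) = 264.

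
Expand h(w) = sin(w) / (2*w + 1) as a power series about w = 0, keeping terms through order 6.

-1841*w^6/60 + 1841*w^5/120 - 23*w^4/3 + 23*w^3/6 - 2*w^2 + w

Use 1/(1 - r) = Σ r^k on the denominator, then take the Cauchy product.
h(0) = 0
h′(0) = 1
h′′(0) = -4
h′′′(0) = 23
h^(4)(0) = -184
h^(5)(0) = 1841
h^(6)(0) = -22092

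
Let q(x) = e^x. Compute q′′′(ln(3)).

3

From the series, [(x - ln(3))^3] q = 1/2; multiply by 3! = 6 to get 3.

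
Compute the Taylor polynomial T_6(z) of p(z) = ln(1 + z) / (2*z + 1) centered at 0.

-1327*z^6/30 + 661*z^5/30 - 131*z^4/12 + 16*z^3/3 - 5*z^2/2 + z

Expand 1/(denominator) as a geometric series and multiply by the numerator's series.
p(0) = 0
p′(0) = 1
p′′(0) = -5
p′′′(0) = 32
p^(4)(0) = -262
p^(5)(0) = 2644
p^(6)(0) = -31848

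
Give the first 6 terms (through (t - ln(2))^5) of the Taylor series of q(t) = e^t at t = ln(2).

Apply the Taylor formula c_k = f^(k)(a)/k!.
[(t - ln(2))^0] = 2;  [(t - ln(2))^1] = 2;  [(t - ln(2))^2] = 1;  [(t - ln(2))^3] = 1/3;  [(t - ln(2))^4] = 1/12;  [(t - ln(2))^5] = 1/60.

(t - ln(2))^5/60 + (t - ln(2))^4/12 + (t - ln(2))^3/3 + (t - ln(2))^2 + 2*(t - ln(2)) + 2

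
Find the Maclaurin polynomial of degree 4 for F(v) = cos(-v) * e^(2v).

-7*v^4/24 + v^3/3 + 3*v^2/2 + 2*v + 1

Write out both Maclaurin series and multiply, keeping only the needed powers.
[v^0] = 1;  [v^1] = 2;  [v^2] = 3/2;  [v^3] = 1/3;  [v^4] = -7/24.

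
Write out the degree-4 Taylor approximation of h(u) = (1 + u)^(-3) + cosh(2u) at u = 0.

47*u^4/3 - 10*u^3 + 8*u^2 - 3*u + 2

Expand each term separately and add.
h(0) = 2
h′(0) = -3
h′′(0) = 16
h′′′(0) = -60
h^(4)(0) = 376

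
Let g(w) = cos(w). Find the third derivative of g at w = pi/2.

From the series, [(w - pi/2)^3] g = 1/6; multiply by 3! = 6 to get 1.

1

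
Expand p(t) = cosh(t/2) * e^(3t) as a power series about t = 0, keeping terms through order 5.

1661*t^5/640 + 1513*t^4/384 + 39*t^3/8 + 37*t^2/8 + 3*t + 1

Write out both Maclaurin series and multiply, keeping only the needed powers.
p(0) = 1
p′(0) = 3
p′′(0) = 37/4
p′′′(0) = 117/4
p^(4)(0) = 1513/16
p^(5)(0) = 4983/16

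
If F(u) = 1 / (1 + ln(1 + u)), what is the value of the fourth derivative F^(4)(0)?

Use the geometric series for the reciprocal, then substitute.
The coefficient of u^4 in the expansion is 11/3, so F^(4)(0) = 4! * (11/3) = 88.

88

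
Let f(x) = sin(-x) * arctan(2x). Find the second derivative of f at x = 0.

-4

Take the Cauchy product of the two expansions.
From the series, [x^2] f = -2; multiply by 2! = 2 to get -4.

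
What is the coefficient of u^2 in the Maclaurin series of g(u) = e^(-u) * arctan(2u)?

-2

Take the Cauchy product of the two expansions.
g(0) = 0
g′(0) = 2
g′′(0) = -4
So c_2 = g′′(0)/2! = -2.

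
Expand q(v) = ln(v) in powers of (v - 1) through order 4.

-(v - 1)^4/4 + (v - 1)^3/3 - (v - 1)^2/2 + (v - 1)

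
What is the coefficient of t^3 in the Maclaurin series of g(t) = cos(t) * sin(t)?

-2/3

Multiply the two series term by term and collect like powers.
g(0) = 0
g′(0) = 1
g′′(0) = 0
g′′′(0) = -4
The Taylor polynomial is Σ g^(k)(0)/k! · t^k.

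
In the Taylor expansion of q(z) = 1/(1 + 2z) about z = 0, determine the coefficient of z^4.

16

Apply the Taylor formula c_k = f^(k)(a)/k!.
[z^0] = 1;  [z^1] = -2;  [z^2] = 4;  [z^3] = -8;  [z^4] = 16.
So c_4 = q^(4)(0)/4! = 16.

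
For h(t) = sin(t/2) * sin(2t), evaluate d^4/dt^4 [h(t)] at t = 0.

-17

Write out both Maclaurin series and multiply, keeping only the needed powers.
From the series, [t^4] h = -17/24; multiply by 4! = 24 to get -17.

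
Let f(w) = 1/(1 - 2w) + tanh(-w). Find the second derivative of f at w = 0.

Expand each term separately and add.
From the series, [w^2] f = 4; multiply by 2! = 2 to get 8.

8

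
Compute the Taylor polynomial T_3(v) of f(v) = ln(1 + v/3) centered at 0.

v^3/81 - v^2/18 + v/3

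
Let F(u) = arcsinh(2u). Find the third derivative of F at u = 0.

-8

The coefficient of u^3 in the expansion is -4/3, so F′′′(0) = 3! * (-4/3) = -8.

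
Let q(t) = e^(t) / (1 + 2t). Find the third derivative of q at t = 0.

-29

Expand each factor separately, then convolve coefficients.
The coefficient of t^3 in the expansion is -29/6, so q′′′(0) = 3! * (-29/6) = -29.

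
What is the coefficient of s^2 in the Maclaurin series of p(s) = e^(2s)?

2

p(0) = 1
p′(0) = 2
p′′(0) = 4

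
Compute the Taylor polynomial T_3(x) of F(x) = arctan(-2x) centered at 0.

8*x^3/3 - 2*x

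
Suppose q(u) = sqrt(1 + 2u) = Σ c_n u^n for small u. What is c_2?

-1/2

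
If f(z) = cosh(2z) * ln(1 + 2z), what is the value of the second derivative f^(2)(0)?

-4

Expand each factor separately, then convolve coefficients.
From the series, [z^2] f = -2; multiply by 2! = 2 to get -4.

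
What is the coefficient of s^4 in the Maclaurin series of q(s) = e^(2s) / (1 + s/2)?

5/16

Expand each factor separately, then convolve coefficients.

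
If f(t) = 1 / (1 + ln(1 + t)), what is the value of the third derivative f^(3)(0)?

-14

Use the geometric series for the reciprocal, then substitute.
The coefficient of t^3 in the expansion is -7/3, so f′′′(0) = 3! * (-7/3) = -14.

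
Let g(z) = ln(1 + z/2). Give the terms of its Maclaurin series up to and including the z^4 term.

g(0) = 0
g′(0) = 1/2
g′′(0) = -1/4
g′′′(0) = 1/4
g^(4)(0) = -3/8

-z^4/64 + z^3/24 - z^2/8 + z/2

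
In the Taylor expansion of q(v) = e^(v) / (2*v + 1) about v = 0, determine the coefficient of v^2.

Use 1/(1 - r) = Σ r^k on the denominator, then take the Cauchy product.
q(0) = 1
q′(0) = -1
q′′(0) = 5
So c_2 = q′′(0)/2! = 5/2.

5/2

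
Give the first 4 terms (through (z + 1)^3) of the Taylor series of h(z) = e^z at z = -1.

(z + 1)^3*e^(-1)/6 + (z + 1)^2*e^(-1)/2 + (z + 1)*e^(-1) + e^(-1)

h(-1) = e^(-1)
h′(-1) = e^(-1)
h′′(-1) = e^(-1)
h′′′(-1) = e^(-1)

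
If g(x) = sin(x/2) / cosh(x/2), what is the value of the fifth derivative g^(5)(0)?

Invert the denominator's series and multiply.
The coefficient of x^5 in the expansion is 3/320, so g^(5)(0) = 5! * (3/320) = 9/8.

9/8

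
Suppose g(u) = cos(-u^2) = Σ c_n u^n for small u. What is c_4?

-1/2

Apply the Taylor formula c_k = f^(k)(a)/k!.
[u^0] = 1;  [u^1] = 0;  [u^2] = 0;  [u^3] = 0;  [u^4] = -1/2.
So c_4 = g^(4)(0)/4! = -1/2.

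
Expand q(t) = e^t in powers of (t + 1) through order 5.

q(-1) = e^(-1)
q′(-1) = e^(-1)
q′′(-1) = e^(-1)
q′′′(-1) = e^(-1)
q^(4)(-1) = e^(-1)
q^(5)(-1) = e^(-1)

(t + 1)^5*e^(-1)/120 + (t + 1)^4*e^(-1)/24 + (t + 1)^3*e^(-1)/6 + (t + 1)^2*e^(-1)/2 + (t + 1)*e^(-1) + e^(-1)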